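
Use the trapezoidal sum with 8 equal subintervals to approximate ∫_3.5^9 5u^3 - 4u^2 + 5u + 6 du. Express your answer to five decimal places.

7342.59937

Δu = (9 − 3.5)/8 = 0.6875.
f(3.5) = 188.875, f(4.1875) = 1326855/4096, f(4.875) = 263475/512, f(5.5625) = 3156397/4096, f(6.25) = 1101.703125, f(6.9375) = 6216267/4096, f(7.625) = 1038425/512, f(8.3125) = 10825905/4096, f(9) = 3372.
T_8 = (Δu/2)·[f(u_0) + 2f(u_1) + ... + 2f(u_{7}) + f(u_8)].
Sum ≈ 7342.59937.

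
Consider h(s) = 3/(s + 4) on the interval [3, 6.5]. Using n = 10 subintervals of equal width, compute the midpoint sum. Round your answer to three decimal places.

1.216

Δs = (6.5 − 3)/10 = 0.35.
Midpoints: 3.175, 3.525, 3.875, 4.225, 4.575, 4.925, 5.275, 5.625, 5.975, 6.325.
h(3.175) = 120/287, h(3.525) = 120/301, h(3.875) = 8/21, h(4.225) = 120/329, h(4.575) = 120/343, h(4.925) = 40/119, h(5.275) = 120/371, h(5.625) = 24/77, h(5.975) = 40/133, h(6.325) = 120/413.
Sum = Δs · [h(3.175) + h(3.525) + h(3.875) + ...].
Sum ≈ 1.216.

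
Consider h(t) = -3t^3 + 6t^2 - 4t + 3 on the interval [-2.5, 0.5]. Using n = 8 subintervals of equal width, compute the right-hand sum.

Δt = (0.5 − (-2.5))/8 = 0.375.
Right endpoints: -2.125, -1.75, -1.375, -1, -0.625, -0.25, 0.125, 0.5.
h(-2.125) = 34499/512, h(-1.75) = 44.453125, h(-1.375) = 14153/512, h(-1) = 16, h(-0.625) = 4391/512, h(-0.25) = 4.421875, h(0.125) = 1325/512, h(0.5) = 2.125.
Sum = Δt · [h(-2.125) + h(-1.75) + h(-1.375) + ...].
Sum = 64.9453125.

64.9453125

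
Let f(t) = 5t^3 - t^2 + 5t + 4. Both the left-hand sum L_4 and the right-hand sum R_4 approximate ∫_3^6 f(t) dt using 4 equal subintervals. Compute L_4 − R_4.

-699.75

L_4 = 1204.078125.
R_4 = 1903.828125.
L_4 − R_4 = -699.75.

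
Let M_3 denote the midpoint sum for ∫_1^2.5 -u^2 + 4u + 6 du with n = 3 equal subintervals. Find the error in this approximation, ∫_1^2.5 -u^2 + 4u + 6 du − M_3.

Exact integral: ∫_1^2.5 f(u) du = 14.625.
M_3 = 14.65625.
Error = 14.625 − 14.65625 = -0.03125.

-0.03125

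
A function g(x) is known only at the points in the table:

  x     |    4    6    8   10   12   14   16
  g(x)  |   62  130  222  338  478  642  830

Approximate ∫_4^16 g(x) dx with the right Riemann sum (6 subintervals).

Δx = 2.
Sum = 2·[130 + 222 + 338 + 478 + 642 + 830] = 5280.

5280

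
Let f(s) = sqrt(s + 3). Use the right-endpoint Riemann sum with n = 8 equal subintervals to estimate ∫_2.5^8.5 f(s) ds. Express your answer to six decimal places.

17.788989

Δs = (8.5 − 2.5)/8 = 0.75.
Right endpoints: 3.25, 4, 4.75, 5.5, 6.25, 7, 7.75, 8.5.
f(3.25) ≈ 2.500000, f(4) ≈ 2.645751, f(4.75) ≈ 2.783882, f(5.5) ≈ 2.915476, f(6.25) ≈ 3.041381, f(7) ≈ 3.162278, f(7.75) ≈ 3.278719, f(8.5) ≈ 3.391165.
Sum = Δs · [f(3.25) + f(4) + f(4.75) + ...].
Sum ≈ 17.788989.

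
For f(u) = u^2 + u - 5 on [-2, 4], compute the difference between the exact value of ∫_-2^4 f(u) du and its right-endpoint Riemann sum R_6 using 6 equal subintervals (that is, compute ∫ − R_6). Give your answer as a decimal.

Exact integral: ∫_-2^4 f(u) du = 0.
R_6 = 10.
Error = 0 − 10 = -10.

-10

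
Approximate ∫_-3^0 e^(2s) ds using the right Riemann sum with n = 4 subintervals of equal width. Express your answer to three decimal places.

0.963

Δs = (0 − (-3))/4 = 0.75.
Right endpoints: -2.25, -1.5, -0.75, 0.
f(-2.25) ≈ 0.011, f(-1.5) ≈ 0.050, f(-0.75) ≈ 0.223, f(0) ≈ 1.000.
Sum = Δs · [f(-2.25) + f(-1.5) + f(-0.75) + f(0)].
Sum ≈ 0.963.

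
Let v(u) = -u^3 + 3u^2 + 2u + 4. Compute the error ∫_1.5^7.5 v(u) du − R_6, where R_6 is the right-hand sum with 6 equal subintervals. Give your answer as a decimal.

132.75

Exact integral: ∫_1.5^7.5 v(u) du = -293.25.
R_6 = -426.
Error = -293.25 − (-426) = 132.75.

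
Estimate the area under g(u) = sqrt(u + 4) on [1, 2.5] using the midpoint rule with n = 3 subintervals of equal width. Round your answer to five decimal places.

3.59460

Δu = (2.5 − 1)/3 = 0.5.
Midpoints: 1.25, 1.75, 2.25.
g(1.25) ≈ 2.29129, g(1.75) ≈ 2.39792, g(2.25) ≈ 2.50000.
Sum = Δu · [g(1.25) + g(1.75) + g(2.25)].
Sum ≈ 3.59460.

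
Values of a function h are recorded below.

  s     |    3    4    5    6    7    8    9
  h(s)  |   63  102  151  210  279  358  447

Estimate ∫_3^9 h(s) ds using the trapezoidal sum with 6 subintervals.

Δs = 1.
T_6 = (1/2)·[63 + 2·102 + 2·151 + 2·210 + 2·279 + 2·358 + 447] = 1355.

1355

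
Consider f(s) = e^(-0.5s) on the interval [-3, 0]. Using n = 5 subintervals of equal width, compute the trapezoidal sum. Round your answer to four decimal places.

Δs = (0 − (-3))/5 = 0.6.
f(-3) ≈ 4.4817, f(-2.4) ≈ 3.3201, f(-1.8) ≈ 2.4596, f(-1.2) ≈ 1.8221, f(-0.6) ≈ 1.3499, f(0) ≈ 1.0000.
T_5 = (Δs/2)·[f(s_0) + 2f(s_1) + ... + 2f(s_{4}) + f(s_5)].
Sum ≈ 7.0155.

7.0155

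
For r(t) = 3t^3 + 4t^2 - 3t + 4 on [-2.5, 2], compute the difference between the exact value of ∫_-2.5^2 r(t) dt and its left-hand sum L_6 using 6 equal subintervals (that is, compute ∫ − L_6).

17.40234375

Exact integral: ∫_-2.5^2 r(t) dt = 35.578125.
L_6 = 18.17578125.
Error = 35.578125 − 18.17578125 = 17.40234375.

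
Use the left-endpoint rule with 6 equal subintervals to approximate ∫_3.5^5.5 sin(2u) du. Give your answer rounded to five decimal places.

0.63692

Δu = (5.5 − 3.5)/6 = 1/3.
Left endpoints: 3.5, 23/6, 25/6, 4.5, 29/6, 31/6.
f(3.5) ≈ 0.65699, f(23/6) ≈ 0.98251, f(25/6) ≈ 0.88729, f(4.5) ≈ 0.41212, f(29/6) ≈ -0.23954, f(31/6) ≈ -0.78862.
Sum = Δu · [f(3.5) + f(23/6) + f(25/6) + ...].
Sum ≈ 0.63692.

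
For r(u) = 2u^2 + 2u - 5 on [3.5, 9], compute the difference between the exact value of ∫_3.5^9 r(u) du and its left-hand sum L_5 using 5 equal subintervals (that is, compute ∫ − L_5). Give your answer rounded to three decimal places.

Exact integral: ∫_3.5^9 r(u) du ≈ 498.66667.
L_5 = 419.21.
Error ≈ 498.66667 − 419.21 ≈ 79.457.

79.457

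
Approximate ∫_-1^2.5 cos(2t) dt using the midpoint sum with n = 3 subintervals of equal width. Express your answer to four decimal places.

-0.0315

Δt = (2.5 − (-1))/3 = 7/6.
Midpoints: -5/12, 0.75, 23/12.
f(-5/12) ≈ 0.6724, f(0.75) ≈ 0.0707, f(23/12) ≈ -0.7701.
Sum = Δt · [f(-5/12) + f(0.75) + f(23/12)].
Sum ≈ -0.0315.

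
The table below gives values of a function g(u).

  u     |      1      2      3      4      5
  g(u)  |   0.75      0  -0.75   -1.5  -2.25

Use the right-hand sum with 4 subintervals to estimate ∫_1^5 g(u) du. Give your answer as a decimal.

Δu = 1.
Sum = 1·[0 + (-0.75) + (-1.5) + (-2.25)] = -4.5.

-4.5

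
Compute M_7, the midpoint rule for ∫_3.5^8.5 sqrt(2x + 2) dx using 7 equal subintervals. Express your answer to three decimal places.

18.609

Δx = (8.5 − 3.5)/7 = 5/7.
Midpoints: 27/7, 32/7, 37/7, 6, 47/7, 52/7, 57/7.
f(27/7) ≈ 3.117, f(32/7) ≈ 3.338, f(37/7) ≈ 3.546, f(6) ≈ 3.742, f(47/7) ≈ 3.928, f(52/7) ≈ 4.106, f(57/7) ≈ 4.276.
Sum = Δx · [f(27/7) + f(32/7) + f(37/7) + ...].
Sum ≈ 18.609.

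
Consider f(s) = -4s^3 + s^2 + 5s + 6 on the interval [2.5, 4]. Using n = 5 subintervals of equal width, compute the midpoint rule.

-167.01

Δs = (4 − 2.5)/5 = 0.3.
Midpoints: 2.65, 2.95, 3.25, 3.55, 3.85.
f(2.65) = -48.166, f(2.95) = -73.237, f(3.25) = -104.5, f(3.55) = -142.603, f(3.85) = -188.194.
Sum = Δs · [f(2.65) + f(2.95) + f(3.25) + f(3.55) + f(3.85)].
Sum = -167.01.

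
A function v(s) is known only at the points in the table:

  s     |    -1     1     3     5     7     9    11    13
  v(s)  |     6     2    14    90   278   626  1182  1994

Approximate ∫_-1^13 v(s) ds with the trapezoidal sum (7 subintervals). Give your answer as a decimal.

Δs = 2.
T_7 = (2/2)·[6 + 2·2 + 2·14 + 2·90 + 2·278 + 2·626 + 2·1182 + 1994] = 6384.

6384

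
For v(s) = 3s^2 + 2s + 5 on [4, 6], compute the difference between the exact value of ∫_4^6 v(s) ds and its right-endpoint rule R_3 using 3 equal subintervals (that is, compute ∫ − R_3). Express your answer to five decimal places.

Exact integral: ∫_4^6 v(s) ds = 182.
R_3 ≈ 203.7777778.
Error ≈ 182 − 203.7777778 ≈ -21.77778.

-21.77778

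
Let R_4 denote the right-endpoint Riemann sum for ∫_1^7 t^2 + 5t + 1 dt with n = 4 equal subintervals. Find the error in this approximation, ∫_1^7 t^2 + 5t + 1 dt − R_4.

Exact integral: ∫_1^7 f(t) dt = 240.
R_4 = 300.75.
Error = 240 − 300.75 = -60.75.

-60.75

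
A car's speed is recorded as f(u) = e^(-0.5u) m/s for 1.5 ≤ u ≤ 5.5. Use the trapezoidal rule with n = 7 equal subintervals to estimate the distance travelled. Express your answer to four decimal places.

Δu = (5.5 − 1.5)/7 = 4/7.
f(1.5) ≈ 0.4724, f(29/14) ≈ 0.3550, f(37/14) ≈ 0.2668, f(45/14) ≈ 0.2005, f(53/14) ≈ 0.1506, f(61/14) ≈ 0.1132, f(69/14) ≈ 0.0851, f(5.5) ≈ 0.0639.
T_7 = (Δu/2)·[f(u_0) + 2f(u_1) + ... + 2f(u_{6}) + f(u_7)].
Sum ≈ 0.8224.

0.8224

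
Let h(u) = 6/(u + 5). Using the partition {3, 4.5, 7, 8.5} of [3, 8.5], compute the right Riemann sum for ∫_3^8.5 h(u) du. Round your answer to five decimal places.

Subinterval widths: 1.5, 2.5, 1.5.
Right endpoints: 4.5, 7, 8.5.
h(4.5) = 12/19, h(7) = 0.5, h(8.5) = 4/9.
Sum = Σ Δu_i · h(u_i).
Sum ≈ 2.86404.

2.86404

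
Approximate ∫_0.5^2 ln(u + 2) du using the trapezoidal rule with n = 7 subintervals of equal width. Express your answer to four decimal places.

1.7539

Δu = (2 − 0.5)/7 = 3/14.
f(0.5) ≈ 0.9163, f(5/7) ≈ 0.9985, f(13/14) ≈ 1.0745, f(8/7) ≈ 1.1451, f(19/14) ≈ 1.2111, f(11/7) ≈ 1.2730, f(25/14) ≈ 1.3312, f(2) ≈ 1.3863.
T_7 = (Δu/2)·[f(u_0) + 2f(u_1) + ... + 2f(u_{6}) + f(u_7)].
Sum ≈ 1.7539.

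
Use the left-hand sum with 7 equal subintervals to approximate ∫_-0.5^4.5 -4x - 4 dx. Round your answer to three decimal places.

Δx = (4.5 − (-0.5))/7 = 5/7.
Left endpoints: -0.5, 3/14, 13/14, 23/14, 33/14, 43/14, 53/14.
f(-0.5) = -2, f(3/14) = -34/7, f(13/14) = -54/7, f(23/14) = -74/7, f(33/14) = -94/7, f(43/14) = -114/7, f(53/14) = -134/7.
Sum = Δx · [f(-0.5) + f(3/14) + f(13/14) + ...].
Sum ≈ -52.857.

-52.857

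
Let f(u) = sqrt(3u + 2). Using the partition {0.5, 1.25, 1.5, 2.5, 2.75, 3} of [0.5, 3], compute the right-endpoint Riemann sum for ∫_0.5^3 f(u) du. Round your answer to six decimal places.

7.147568

Subinterval widths: 0.75, 0.25, 1, 0.25, 0.25.
Right endpoints: 1.25, 1.5, 2.5, 2.75, 3.
f(1.25) ≈ 2.397916, f(1.5) ≈ 2.549510, f(2.5) ≈ 3.082207, f(2.75) ≈ 3.201562, f(3) ≈ 3.316625.
Sum = Σ Δu_i · f(u_i).
Sum ≈ 7.147568.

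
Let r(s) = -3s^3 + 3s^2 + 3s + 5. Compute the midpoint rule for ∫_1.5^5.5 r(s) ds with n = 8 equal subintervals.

-455.125

Δs = (5.5 − 1.5)/8 = 0.5.
Midpoints: 1.75, 2.25, 2.75, 3.25, 3.75, 4.25, 4.75, 5.25.
r(1.75) = 3.359375, r(2.25) = -7.234375, r(2.75) = -26.453125, r(3.25) = -56.546875, r(3.75) = -99.765625, r(4.25) = -158.359375, r(4.75) = -234.578125, r(5.25) = -330.671875.
Sum = Δs · [r(1.75) + r(2.25) + r(2.75) + ...].
Sum = -455.125.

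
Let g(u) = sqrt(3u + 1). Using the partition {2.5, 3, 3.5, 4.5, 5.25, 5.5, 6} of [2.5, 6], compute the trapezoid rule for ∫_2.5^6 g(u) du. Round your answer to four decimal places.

Subinterval widths: 0.5, 0.5, 1, 0.75, 0.25, 0.5.
g(2.5) ≈ 2.9155, g(3) ≈ 3.1623, g(3.5) ≈ 3.3912, g(4.5) ≈ 3.8079, g(5.25) ≈ 4.0927, g(5.5) ≈ 4.1833, g(6) ≈ 4.3589.
On each subinterval the trapezoid contributes (Δu_i/2)·[g(u_{i-1}) + g(u_i)].
Sum ≈ 12.8901.

12.8901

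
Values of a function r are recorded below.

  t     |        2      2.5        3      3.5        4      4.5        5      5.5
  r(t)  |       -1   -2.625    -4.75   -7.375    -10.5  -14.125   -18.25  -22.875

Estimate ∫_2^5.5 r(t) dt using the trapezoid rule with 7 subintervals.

-34.78125

Δt = 0.5.
T_7 = (0.5/2)·[(-1) + 2·(-2.625) + 2·(-4.75) + 2·(-7.375) + 2·(-10.5) + 2·(-14.125) + 2·(-18.25) + (-22.875)] = -34.78125.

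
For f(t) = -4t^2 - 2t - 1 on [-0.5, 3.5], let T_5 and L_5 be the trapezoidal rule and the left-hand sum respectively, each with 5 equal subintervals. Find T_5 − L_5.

T_5 = -75.04.
L_5 = -52.64.
T_5 − L_5 = -22.4.

-22.4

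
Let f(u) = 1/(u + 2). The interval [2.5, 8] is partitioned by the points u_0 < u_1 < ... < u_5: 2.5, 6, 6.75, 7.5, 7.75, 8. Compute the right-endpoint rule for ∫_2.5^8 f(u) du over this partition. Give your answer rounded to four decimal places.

Subinterval widths: 3.5, 0.75, 0.75, 0.25, 0.25.
Right endpoints: 6, 6.75, 7.5, 7.75, 8.
f(6) = 0.125, f(6.75) = 4/35, f(7.5) = 2/19, f(7.75) = 4/39, f(8) = 0.1.
Sum = Σ Δu_i · f(u_i).
Sum ≈ 0.6528.

0.6528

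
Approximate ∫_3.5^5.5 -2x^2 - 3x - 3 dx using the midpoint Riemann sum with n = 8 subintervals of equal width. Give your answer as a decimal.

Δx = (5.5 − 3.5)/8 = 0.25.
Midpoints: 3.625, 3.875, 4.125, 4.375, 4.625, 4.875, 5.125, 5.375.
f(3.625) = -40.15625, f(3.875) = -44.65625, f(4.125) = -49.40625, f(4.375) = -54.40625, f(4.625) = -59.65625, f(4.875) = -65.15625, f(5.125) = -70.90625, f(5.375) = -76.90625.
Sum = Δx · [f(3.625) + f(3.875) + f(4.125) + ...].
Sum = -115.3125.

-115.3125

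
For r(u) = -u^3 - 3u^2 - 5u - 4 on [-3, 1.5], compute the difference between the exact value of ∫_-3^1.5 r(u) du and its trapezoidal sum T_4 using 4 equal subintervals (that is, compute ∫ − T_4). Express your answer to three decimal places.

0.712

Exact integral: ∫_-3^1.5 r(u) du = -12.515625.
T_4 ≈ -13.22754.
Error ≈ -12.515625 − (-13.22754) ≈ 0.712.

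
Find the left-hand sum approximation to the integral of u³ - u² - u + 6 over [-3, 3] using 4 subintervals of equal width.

-20.25

Δu = (3 − (-3))/4 = 1.5.
Left endpoints: -3, -1.5, 0, 1.5.
f(-3) = -27, f(-1.5) = 1.875, f(0) = 6, f(1.5) = 5.625.
Sum = Δu · [f(-3) + f(-1.5) + f(0) + f(1.5)].
Sum = -20.25.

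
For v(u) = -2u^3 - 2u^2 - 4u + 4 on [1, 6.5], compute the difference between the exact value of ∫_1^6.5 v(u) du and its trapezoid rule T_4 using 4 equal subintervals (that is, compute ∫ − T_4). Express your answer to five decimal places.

42.46029

Exact integral: ∫_1^6.5 v(u) du ≈ -1134.9479167.
T_4 ≈ -1177.4082031.
Error ≈ -1134.9479167 − (-1177.4082031) ≈ 42.46029.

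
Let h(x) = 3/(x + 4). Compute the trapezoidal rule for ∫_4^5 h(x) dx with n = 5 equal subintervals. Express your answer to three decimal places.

0.353

Δx = (5 − 4)/5 = 0.2.
h(4) = 0.375, h(4.2) = 15/41, h(4.4) = 5/14, h(4.6) = 15/43, h(4.8) = 15/44, h(5) = 1/3.
T_5 = (Δx/2)·[h(x_0) + 2h(x_1) + ... + 2h(x_{4}) + h(x_5)].
Sum ≈ 0.353.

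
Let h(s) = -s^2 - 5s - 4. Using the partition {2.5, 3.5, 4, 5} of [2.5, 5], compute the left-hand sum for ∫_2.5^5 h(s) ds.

Subinterval widths: 1, 0.5, 1.
Left endpoints: 2.5, 3.5, 4.
h(2.5) = -22.75, h(3.5) = -33.75, h(4) = -40.
Sum = Σ Δs_i · h(s_i).
Sum = -79.625.

-79.625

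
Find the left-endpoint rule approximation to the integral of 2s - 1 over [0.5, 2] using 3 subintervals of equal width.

Δs = (2 − 0.5)/3 = 0.5.
Left endpoints: 0.5, 1, 1.5.
f(0.5) = 0, f(1) = 1, f(1.5) = 2.
Sum = Δs · [f(0.5) + f(1) + f(1.5)].
Sum = 1.5.

1.5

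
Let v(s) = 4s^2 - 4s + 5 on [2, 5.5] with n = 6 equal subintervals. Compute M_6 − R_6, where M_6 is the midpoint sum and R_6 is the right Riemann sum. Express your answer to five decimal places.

-27.73264

M_6 ≈ 175.7696759.
R_6 ≈ 203.5023148.
M_6 − R_6 ≈ -27.73264.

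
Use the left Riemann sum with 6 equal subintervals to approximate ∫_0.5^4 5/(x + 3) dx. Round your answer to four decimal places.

Δx = (4 − 0.5)/6 = 7/12.
Left endpoints: 0.5, 13/12, 5/3, 2.25, 17/6, 41/12.
f(0.5) = 10/7, f(13/12) = 60/49, f(5/3) = 15/14, f(2.25) = 20/21, f(17/6) = 6/7, f(41/12) = 60/77.
Sum = Δx · [f(0.5) + f(13/12) + f(5/3) + ...].
Sum ≈ 3.6827.

3.6827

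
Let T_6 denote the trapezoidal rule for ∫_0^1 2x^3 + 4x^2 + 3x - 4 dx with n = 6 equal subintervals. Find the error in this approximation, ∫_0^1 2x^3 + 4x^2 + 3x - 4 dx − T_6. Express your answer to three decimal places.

Exact integral: ∫_0^1 f(x) dx ≈ -0.66667.
T_6 ≈ -0.63426.
Error ≈ -0.66667 − (-0.63426) ≈ -0.032.

-0.032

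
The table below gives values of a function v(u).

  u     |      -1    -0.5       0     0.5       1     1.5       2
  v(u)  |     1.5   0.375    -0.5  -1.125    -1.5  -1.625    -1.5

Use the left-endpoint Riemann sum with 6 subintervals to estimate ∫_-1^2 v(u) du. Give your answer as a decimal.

-1.4375

Δu = 0.5.
Sum = 0.5·[1.5 + 0.375 + (-0.5) + (-1.125) + (-1.5) + (-1.625)] = -1.4375.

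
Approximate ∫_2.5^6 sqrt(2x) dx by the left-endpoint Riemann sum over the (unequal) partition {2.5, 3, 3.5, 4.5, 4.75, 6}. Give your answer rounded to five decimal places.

Subinterval widths: 0.5, 0.5, 1, 0.25, 1.25.
Left endpoints: 2.5, 3, 3.5, 4.5, 4.75.
f(2.5) ≈ 2.23607, f(3) ≈ 2.44949, f(3.5) ≈ 2.64575, f(4.5) ≈ 3.00000, f(4.75) ≈ 3.08221.
Sum = Σ Δx_i · f(x_i).
Sum ≈ 9.59129.

9.59129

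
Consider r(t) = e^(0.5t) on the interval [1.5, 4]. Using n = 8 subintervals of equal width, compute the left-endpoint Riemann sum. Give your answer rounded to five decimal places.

9.74180

Δt = (4 − 1.5)/8 = 0.3125.
Left endpoints: 1.5, 1.8125, 2.125, 2.4375, 2.75, 3.0625, 3.375, 3.6875.
r(1.5) ≈ 2.11700, r(1.8125) ≈ 2.47502, r(2.125) ≈ 2.89360, r(2.4375) ≈ 3.38296, r(2.75) ≈ 3.95508, r(3.0625) ≈ 4.62395, r(3.375) ≈ 5.40595, r(3.6875) ≈ 6.32019.
Sum = Δt · [r(1.5) + r(1.8125) + r(2.125) + ...].
Sum ≈ 9.74180.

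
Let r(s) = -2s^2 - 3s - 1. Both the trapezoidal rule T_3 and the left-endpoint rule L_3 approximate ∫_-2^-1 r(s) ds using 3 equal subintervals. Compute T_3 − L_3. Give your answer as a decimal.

0.5

T_3 ≈ -1.20370.
L_3 ≈ -1.70370.
T_3 − L_3 = 0.5.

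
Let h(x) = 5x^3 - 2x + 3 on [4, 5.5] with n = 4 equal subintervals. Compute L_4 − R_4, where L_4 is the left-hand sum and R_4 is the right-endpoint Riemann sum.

L_4 ≈ 721.1689453.
R_4 ≈ 911.9970703.
L_4 − R_4 = -190.828125.

-190.828125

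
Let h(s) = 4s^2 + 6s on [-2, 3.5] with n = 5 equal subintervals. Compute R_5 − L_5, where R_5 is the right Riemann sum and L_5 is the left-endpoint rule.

72.6

R_5 = 133.32.
L_5 = 60.72.
R_5 − L_5 = 72.6.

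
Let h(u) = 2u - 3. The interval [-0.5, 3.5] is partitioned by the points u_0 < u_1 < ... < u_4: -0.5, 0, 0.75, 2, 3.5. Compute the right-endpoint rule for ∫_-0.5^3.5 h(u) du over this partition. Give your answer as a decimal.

Subinterval widths: 0.5, 0.75, 1.25, 1.5.
Right endpoints: 0, 0.75, 2, 3.5.
h(0) = -3, h(0.75) = -1.5, h(2) = 1, h(3.5) = 4.
Sum = Σ Δu_i · h(u_i).
Sum = 4.625.

4.625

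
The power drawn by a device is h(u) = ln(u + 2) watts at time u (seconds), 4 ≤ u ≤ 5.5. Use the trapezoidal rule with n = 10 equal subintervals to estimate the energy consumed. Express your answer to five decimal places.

Δu = (5.5 − 4)/10 = 0.15.
h(4) ≈ 1.79176, h(4.15) ≈ 1.81645, h(4.3) ≈ 1.84055, h(4.45) ≈ 1.86408, h(4.6) ≈ 1.88707, h(4.75) ≈ 1.90954, h(4.9) ≈ 1.93152, h(5.05) ≈ 1.95303, h(5.2) ≈ 1.97408, h(5.35) ≈ 1.99470, h(5.5) ≈ 2.01490.
T_10 = (Δu/2)·[h(u_0) + 2h(u_1) + ... + 2h(u_{9}) + h(u_10)].
Sum ≈ 2.86115.

2.86115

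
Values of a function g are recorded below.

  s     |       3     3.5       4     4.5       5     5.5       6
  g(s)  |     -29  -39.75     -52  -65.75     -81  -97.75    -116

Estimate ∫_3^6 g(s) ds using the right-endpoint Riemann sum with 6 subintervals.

Δs = 0.5.
Sum = 0.5·[(-39.75) + (-52) + (-65.75) + (-81) + (-97.75) + (-116)] = -226.125.

-226.125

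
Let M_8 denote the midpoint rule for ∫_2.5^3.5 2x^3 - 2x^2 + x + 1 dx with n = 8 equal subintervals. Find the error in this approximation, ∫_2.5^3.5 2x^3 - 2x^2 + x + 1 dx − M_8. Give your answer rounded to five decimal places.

Exact integral: ∫_2.5^3.5 f(x) dx ≈ 41.3333333.
M_8 = 41.3125.
Error ≈ 41.3333333 − 41.3125 ≈ 0.02083.

0.02083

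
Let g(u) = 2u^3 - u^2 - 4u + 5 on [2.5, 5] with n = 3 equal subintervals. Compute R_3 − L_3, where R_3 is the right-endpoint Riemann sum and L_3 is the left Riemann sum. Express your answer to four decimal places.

158.3333

R_3 ≈ 316.898148.
L_3 ≈ 158.564815.
R_3 − L_3 ≈ 158.3333.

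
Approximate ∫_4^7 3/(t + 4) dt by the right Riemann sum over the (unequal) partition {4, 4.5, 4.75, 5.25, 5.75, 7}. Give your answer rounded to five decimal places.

0.91910

Subinterval widths: 0.5, 0.25, 0.5, 0.5, 1.25.
Right endpoints: 4.5, 4.75, 5.25, 5.75, 7.
f(4.5) = 6/17, f(4.75) = 12/35, f(5.25) = 12/37, f(5.75) = 4/13, f(7) = 3/11.
Sum = Σ Δt_i · f(t_i).
Sum ≈ 0.91910.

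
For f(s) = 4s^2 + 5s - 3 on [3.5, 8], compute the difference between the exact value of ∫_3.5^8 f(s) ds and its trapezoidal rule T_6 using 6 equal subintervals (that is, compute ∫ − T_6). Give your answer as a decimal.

-1.6875

Exact integral: ∫_3.5^8 f(s) ds = 741.375.
T_6 = 743.0625.
Error = 741.375 − 743.0625 = -1.6875.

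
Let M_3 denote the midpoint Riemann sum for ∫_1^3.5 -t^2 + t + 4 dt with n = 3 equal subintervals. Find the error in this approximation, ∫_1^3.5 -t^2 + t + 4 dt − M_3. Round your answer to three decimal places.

-0.145

Exact integral: ∫_1^3.5 f(t) dt ≈ 1.66667.
M_3 ≈ 1.81134.
Error ≈ 1.66667 − 1.81134 ≈ -0.145.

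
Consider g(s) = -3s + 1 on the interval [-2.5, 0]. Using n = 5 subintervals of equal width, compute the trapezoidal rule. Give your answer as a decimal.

11.875

Δs = (0 − (-2.5))/5 = 0.5.
g(-2.5) = 8.5, g(-2) = 7, g(-1.5) = 5.5, g(-1) = 4, g(-0.5) = 2.5, g(0) = 1.
T_5 = (Δs/2)·[g(s_0) + 2g(s_1) + ... + 2g(s_{4}) + g(s_5)].
Sum = 11.875.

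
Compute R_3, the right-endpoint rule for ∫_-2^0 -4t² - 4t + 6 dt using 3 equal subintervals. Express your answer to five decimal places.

Δt = (0 − (-2))/3 = 2/3.
Right endpoints: -4/3, -2/3, 0.
f(-4/3) = 38/9, f(-2/3) = 62/9, f(0) = 6.
Sum = Δt · [f(-4/3) + f(-2/3) + f(0)].
Sum ≈ 11.40741.

11.40741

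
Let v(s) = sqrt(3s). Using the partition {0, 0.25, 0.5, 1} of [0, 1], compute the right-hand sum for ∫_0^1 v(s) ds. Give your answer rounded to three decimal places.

Subinterval widths: 0.25, 0.25, 0.5.
Right endpoints: 0.25, 0.5, 1.
v(0.25) ≈ 0.866, v(0.5) ≈ 1.225, v(1) ≈ 1.732.
Sum = Σ Δs_i · v(s_i).
Sum ≈ 1.389.

1.389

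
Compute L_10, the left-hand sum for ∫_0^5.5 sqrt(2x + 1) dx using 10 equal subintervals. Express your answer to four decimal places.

Δx = (5.5 − 0)/10 = 0.55.
Left endpoints: 0, 0.55, 1.1, 1.65, 2.2, 2.75, 3.3, 3.85, 4.4, 4.95.
f(0) ≈ 1.0000, f(0.55) ≈ 1.4491, f(1.1) ≈ 1.7889, f(1.65) ≈ 2.0736, f(2.2) ≈ 2.3238, f(2.75) ≈ 2.5495, f(3.3) ≈ 2.7568, f(3.85) ≈ 2.9496, f(4.4) ≈ 3.1305, f(4.95) ≈ 3.3015.
Sum = Δx · [f(0) + f(0.55) + f(1.1) + ...].
Sum ≈ 12.8278.

12.8278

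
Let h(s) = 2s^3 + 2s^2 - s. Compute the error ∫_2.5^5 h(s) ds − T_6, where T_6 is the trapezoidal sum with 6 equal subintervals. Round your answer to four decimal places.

Exact integral: ∫_2.5^5 h(s) ds ≈ 356.510417.
T_6 ≈ 358.282697.
Error ≈ 356.510417 − 358.282697 ≈ -1.7723.

-1.7723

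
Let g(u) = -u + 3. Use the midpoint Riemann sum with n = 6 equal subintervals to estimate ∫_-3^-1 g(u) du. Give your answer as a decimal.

Δu = (-1 − (-3))/6 = 1/3.
Midpoints: -17/6, -2.5, -13/6, -11/6, -1.5, -7/6.
g(-17/6) = 35/6, g(-2.5) = 5.5, g(-13/6) = 31/6, g(-11/6) = 29/6, g(-1.5) = 4.5, g(-7/6) = 25/6.
Sum = Δu · [g(-17/6) + g(-2.5) + g(-13/6) + ...].
Sum = 10.

10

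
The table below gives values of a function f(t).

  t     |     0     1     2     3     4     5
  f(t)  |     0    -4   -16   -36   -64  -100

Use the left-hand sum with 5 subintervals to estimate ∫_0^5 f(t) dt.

Δt = 1.
Sum = 1·[0 + (-4) + (-16) + (-36) + (-64)] = -120.

-120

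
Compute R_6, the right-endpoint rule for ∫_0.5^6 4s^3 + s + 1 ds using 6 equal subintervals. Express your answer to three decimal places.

1747.644

Δs = (6 − 0.5)/6 = 11/12.
Right endpoints: 17/12, 7/3, 3.25, 25/6, 61/12, 6.
f(17/12) = 5957/432, f(7/3) = 1462/27, f(3.25) = 141.5625, f(25/6) = 7952/27, f(61/12) = 229609/432, f(6) = 871.
Sum = Δs · [f(17/12) + f(7/3) + f(3.25) + ...].
Sum ≈ 1747.644.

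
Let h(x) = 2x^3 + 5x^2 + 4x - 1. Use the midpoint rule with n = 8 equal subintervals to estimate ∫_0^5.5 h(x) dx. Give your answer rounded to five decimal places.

785.16528

Δx = (5.5 − 0)/8 = 0.6875.
Midpoints: 0.34375, 1.03125, 1.71875, 2.40625, 3.09375, 3.78125, 4.46875, 5.15625.
h(0.34375) = 17155/16384, h(1.03125) = 174257/16384, h(1.71875) = 504631/16384, h(2.40625) = 1072165/16384, h(3.09375) = 1940747/16384, h(3.78125) = 3174265/16384, h(4.46875) = 4836607/16384, h(5.15625) = 6991661/16384.
Sum = Δx · [h(0.34375) + h(1.03125) + h(1.71875) + ...].
Sum ≈ 785.16528.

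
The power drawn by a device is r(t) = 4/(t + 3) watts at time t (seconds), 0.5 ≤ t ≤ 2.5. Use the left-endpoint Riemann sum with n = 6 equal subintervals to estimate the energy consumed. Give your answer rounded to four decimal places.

1.8790

Δt = (2.5 − 0.5)/6 = 1/3.
Left endpoints: 0.5, 5/6, 7/6, 1.5, 11/6, 13/6.
r(0.5) = 8/7, r(5/6) = 24/23, r(7/6) = 0.96, r(1.5) = 8/9, r(11/6) = 24/29, r(13/6) = 24/31.
Sum = Δt · [r(0.5) + r(5/6) + r(7/6) + ...].
Sum ≈ 1.8790.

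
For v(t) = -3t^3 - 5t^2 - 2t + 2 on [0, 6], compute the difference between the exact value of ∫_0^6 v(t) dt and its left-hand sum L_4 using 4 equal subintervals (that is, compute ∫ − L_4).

Exact integral: ∫_0^6 v(t) dt = -1356.
L_4 = -798.
Error = -1356 − (-798) = -558.

-558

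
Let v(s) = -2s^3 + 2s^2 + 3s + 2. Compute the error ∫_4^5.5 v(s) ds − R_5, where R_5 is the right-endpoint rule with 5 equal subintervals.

26.35875

Exact integral: ∫_4^5.5 v(s) ds = -236.90625.
R_5 = -263.265.
Error = -236.90625 − (-263.265) = 26.35875.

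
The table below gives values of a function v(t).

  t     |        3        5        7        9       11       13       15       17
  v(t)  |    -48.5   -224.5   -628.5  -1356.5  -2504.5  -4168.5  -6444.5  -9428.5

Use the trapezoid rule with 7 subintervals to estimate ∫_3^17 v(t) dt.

-40131

Δt = 2.
T_7 = (2/2)·[(-48.5) + 2·(-224.5) + 2·(-628.5) + 2·(-1356.5) + 2·(-2504.5) + 2·(-4168.5) + 2·(-6444.5) + (-9428.5)] = -40131.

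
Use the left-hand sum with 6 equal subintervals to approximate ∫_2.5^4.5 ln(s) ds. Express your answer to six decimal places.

Δs = (4.5 − 2.5)/6 = 1/3.
Left endpoints: 2.5, 17/6, 19/6, 3.5, 23/6, 25/6.
f(2.5) ≈ 0.916291, f(17/6) ≈ 1.041454, f(19/6) ≈ 1.152680, f(3.5) ≈ 1.252763, f(23/6) ≈ 1.343735, f(25/6) ≈ 1.427116.
Sum = Δs · [f(2.5) + f(17/6) + f(19/6) + ...].
Sum ≈ 2.378013.

2.378013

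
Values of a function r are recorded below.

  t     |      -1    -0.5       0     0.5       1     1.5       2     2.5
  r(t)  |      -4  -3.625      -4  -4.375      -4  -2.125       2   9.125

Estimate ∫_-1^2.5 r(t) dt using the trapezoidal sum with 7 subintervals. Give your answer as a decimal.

-6.78125

Δt = 0.5.
T_7 = (0.5/2)·[(-4) + 2·(-3.625) + 2·(-4) + 2·(-4.375) + 2·(-4) + 2·(-2.125) + 2·2 + 9.125] = -6.78125.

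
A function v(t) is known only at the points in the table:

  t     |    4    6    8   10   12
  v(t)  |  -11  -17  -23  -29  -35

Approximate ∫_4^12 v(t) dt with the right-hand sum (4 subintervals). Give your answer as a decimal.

-208

Δt = 2.
Sum = 2·[(-17) + (-23) + (-29) + (-35)] = -208.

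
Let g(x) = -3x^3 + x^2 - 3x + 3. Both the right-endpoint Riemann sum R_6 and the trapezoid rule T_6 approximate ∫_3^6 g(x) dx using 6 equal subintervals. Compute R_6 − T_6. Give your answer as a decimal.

R_6 = -1021.9375.
T_6 = -884.6875.
R_6 − T_6 = -137.25.

-137.25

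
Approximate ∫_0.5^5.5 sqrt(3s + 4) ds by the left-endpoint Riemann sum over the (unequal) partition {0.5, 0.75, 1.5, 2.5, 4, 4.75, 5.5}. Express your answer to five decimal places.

16.66753

Subinterval widths: 0.25, 0.75, 1, 1.5, 0.75, 0.75.
Left endpoints: 0.5, 0.75, 1.5, 2.5, 4, 4.75.
f(0.5) ≈ 2.34521, f(0.75) ≈ 2.50000, f(1.5) ≈ 2.91548, f(2.5) ≈ 3.39116, f(4) ≈ 4.00000, f(4.75) ≈ 4.27200.
Sum = Σ Δs_i · f(s_i).
Sum ≈ 16.66753.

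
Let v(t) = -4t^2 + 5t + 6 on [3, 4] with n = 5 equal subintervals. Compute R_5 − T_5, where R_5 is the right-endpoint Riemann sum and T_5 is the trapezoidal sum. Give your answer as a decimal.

R_5 = -28.16.
T_5 = -25.86.
R_5 − T_5 = -2.3.

-2.3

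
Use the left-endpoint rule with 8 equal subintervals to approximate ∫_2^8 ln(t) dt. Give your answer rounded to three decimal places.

8.712

Δt = (8 − 2)/8 = 0.75.
Left endpoints: 2, 2.75, 3.5, 4.25, 5, 5.75, 6.5, 7.25.
f(2) ≈ 0.693, f(2.75) ≈ 1.012, f(3.5) ≈ 1.253, f(4.25) ≈ 1.447, f(5) ≈ 1.609, f(5.75) ≈ 1.749, f(6.5) ≈ 1.872, f(7.25) ≈ 1.981.
Sum = Δt · [f(2) + f(2.75) + f(3.5) + ...].
Sum ≈ 8.712.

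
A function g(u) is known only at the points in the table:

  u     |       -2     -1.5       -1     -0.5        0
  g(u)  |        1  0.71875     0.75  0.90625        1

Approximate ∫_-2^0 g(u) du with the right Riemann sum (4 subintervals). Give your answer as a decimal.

Δu = 0.5.
Sum = 0.5·[0.71875 + 0.75 + 0.90625 + 1] = 1.6875.

1.6875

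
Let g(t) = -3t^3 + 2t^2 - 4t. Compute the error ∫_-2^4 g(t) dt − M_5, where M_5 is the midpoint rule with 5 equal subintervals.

Exact integral: ∫_-2^4 g(t) dt = -156.
M_5 = -150.96.
Error = -156 − (-150.96) = -5.04.

-5.04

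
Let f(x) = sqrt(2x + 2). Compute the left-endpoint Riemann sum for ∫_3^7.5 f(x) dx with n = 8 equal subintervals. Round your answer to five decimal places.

15.45474

Δx = (7.5 − 3)/8 = 0.5625.
Left endpoints: 3, 3.5625, 4.125, 4.6875, 5.25, 5.8125, 6.375, 6.9375.
f(3) ≈ 2.82843, f(3.5625) ≈ 3.02076, f(4.125) ≈ 3.20156, f(4.6875) ≈ 3.37268, f(5.25) ≈ 3.53553, f(5.8125) ≈ 3.69121, f(6.375) ≈ 3.84057, f(6.9375) ≈ 3.98434.
Sum = Δx · [f(3) + f(3.5625) + f(4.125) + ...].
Sum ≈ 15.45474.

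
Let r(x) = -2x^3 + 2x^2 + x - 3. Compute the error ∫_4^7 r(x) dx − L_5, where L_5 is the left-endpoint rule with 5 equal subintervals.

Exact integral: ∫_4^7 r(x) dx = -879.
L_5 = -737.88.
Error = -879 − (-737.88) = -141.12.

-141.12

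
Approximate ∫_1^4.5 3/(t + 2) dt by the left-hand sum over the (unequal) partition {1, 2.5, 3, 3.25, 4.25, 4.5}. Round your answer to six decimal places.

2.674762

Subinterval widths: 1.5, 0.5, 0.25, 1, 0.25.
Left endpoints: 1, 2.5, 3, 3.25, 4.25.
f(1) = 1, f(2.5) = 2/3, f(3) = 0.6, f(3.25) = 4/7, f(4.25) = 0.48.
Sum = Σ Δt_i · f(t_i).
Sum ≈ 2.674762.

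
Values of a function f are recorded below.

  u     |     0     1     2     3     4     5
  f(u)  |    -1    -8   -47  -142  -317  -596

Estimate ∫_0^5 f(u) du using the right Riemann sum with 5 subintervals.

-1110

Δu = 1.
Sum = 1·[(-8) + (-47) + (-142) + (-317) + (-596)] = -1110.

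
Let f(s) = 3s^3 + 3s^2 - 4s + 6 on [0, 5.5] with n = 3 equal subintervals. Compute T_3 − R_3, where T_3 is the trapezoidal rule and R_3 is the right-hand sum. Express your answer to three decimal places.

-520.552

T_3 ≈ 910.67014.
R_3 ≈ 1431.22222.
T_3 − R_3 ≈ -520.552.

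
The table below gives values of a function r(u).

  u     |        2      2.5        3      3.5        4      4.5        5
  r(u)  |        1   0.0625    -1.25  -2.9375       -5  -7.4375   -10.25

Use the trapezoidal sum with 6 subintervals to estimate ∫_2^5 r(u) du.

Δu = 0.5.
T_6 = (0.5/2)·[1 + 2·0.0625 + 2·(-1.25) + 2·(-2.9375) + 2·(-5) + 2·(-7.4375) + (-10.25)] = -10.59375.

-10.59375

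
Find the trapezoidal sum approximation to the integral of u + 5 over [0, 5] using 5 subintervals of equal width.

37.5

Δu = (5 − 0)/5 = 1.
f(0) = 5, f(1) = 6, f(2) = 7, f(3) = 8, f(4) = 9, f(5) = 10.
T_5 = (Δu/2)·[f(u_0) + 2f(u_1) + ... + 2f(u_{4}) + f(u_5)].
Sum = 37.5.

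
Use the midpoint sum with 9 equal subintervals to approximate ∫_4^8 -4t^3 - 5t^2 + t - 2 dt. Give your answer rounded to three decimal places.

Δt = (8 − 4)/9 = 4/9.
Midpoints: 38/9, 14/3, 46/9, 50/9, 6, 58/9, 62/9, 22/3, 70/9.
f(38/9) = -282848/729, f(14/3) = -13844/27, f(46/9) = -482296/729, f(50/9) = -609908/729, f(6) = -1040, f(58/9) = -928588/729, f(62/9) = -1122728/729, f(22/3) = -49708/27, f(70/9) = -1588288/729.
Sum = Δt · [f(38/9) + f(14/3) + f(46/9) + ...].
Sum ≈ -4565.597.

-4565.597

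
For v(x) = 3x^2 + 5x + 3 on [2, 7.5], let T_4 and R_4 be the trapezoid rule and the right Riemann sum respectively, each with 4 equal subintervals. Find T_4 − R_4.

T_4 = 566.19921875.
R_4 = 692.87109375.
T_4 − R_4 = -126.671875.

-126.671875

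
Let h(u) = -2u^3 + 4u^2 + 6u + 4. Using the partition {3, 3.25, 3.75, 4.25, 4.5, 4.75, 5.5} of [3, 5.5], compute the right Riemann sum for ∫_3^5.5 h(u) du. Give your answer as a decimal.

Subinterval widths: 0.25, 0.5, 0.5, 0.25, 0.25, 0.75.
Right endpoints: 3.25, 3.75, 4.25, 4.5, 4.75, 5.5.
h(3.25) = -2.90625, h(3.75) = -22.71875, h(4.25) = -51.78125, h(4.5) = -70.25, h(4.75) = -91.59375, h(5.5) = -174.75.
Sum = Σ Δu_i · h(u_i).
Sum = -209.5.

-209.5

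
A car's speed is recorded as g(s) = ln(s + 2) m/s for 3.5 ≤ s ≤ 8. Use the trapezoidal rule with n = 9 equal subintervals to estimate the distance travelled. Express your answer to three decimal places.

9.148

Δs = (8 − 3.5)/9 = 0.5.
g(3.5) ≈ 1.705, g(4) ≈ 1.792, g(4.5) ≈ 1.872, g(5) ≈ 1.946, g(5.5) ≈ 2.015, g(6) ≈ 2.079, g(6.5) ≈ 2.140, g(7) ≈ 2.197, g(7.5) ≈ 2.251, g(8) ≈ 2.303.
T_9 = (Δs/2)·[g(s_0) + 2g(s_1) + ... + 2g(s_{8}) + g(s_9)].
Sum ≈ 9.148.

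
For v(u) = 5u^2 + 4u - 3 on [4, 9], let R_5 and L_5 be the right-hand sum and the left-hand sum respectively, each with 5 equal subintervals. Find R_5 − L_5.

345

R_5 = 1400.
L_5 = 1055.
R_5 − L_5 = 345.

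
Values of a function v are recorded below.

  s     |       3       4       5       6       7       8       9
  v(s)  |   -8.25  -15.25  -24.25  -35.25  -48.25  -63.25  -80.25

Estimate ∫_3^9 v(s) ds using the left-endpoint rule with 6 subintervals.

-194.5

Δs = 1.
Sum = 1·[(-8.25) + (-15.25) + (-24.25) + (-35.25) + (-48.25) + (-63.25)] = -194.5.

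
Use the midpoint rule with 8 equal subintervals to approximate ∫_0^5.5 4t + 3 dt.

77

Δt = (5.5 − 0)/8 = 0.6875.
Midpoints: 0.34375, 1.03125, 1.71875, 2.40625, 3.09375, 3.78125, 4.46875, 5.15625.
f(0.34375) = 4.375, f(1.03125) = 7.125, f(1.71875) = 9.875, f(2.40625) = 12.625, f(3.09375) = 15.375, f(3.78125) = 18.125, f(4.46875) = 20.875, f(5.15625) = 23.625.
Sum = Δt · [f(0.34375) + f(1.03125) + f(1.71875) + ...].
Sum = 77.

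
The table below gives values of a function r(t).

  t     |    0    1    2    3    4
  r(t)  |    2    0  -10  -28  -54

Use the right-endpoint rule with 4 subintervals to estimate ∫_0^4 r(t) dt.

-92

Δt = 1.
Sum = 1·[0 + (-10) + (-28) + (-54)] = -92.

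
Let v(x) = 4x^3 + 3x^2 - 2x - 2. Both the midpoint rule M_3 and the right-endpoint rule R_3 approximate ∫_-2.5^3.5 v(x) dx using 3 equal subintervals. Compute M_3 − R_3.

M_3 = 133.5.
R_3 = 427.5.
M_3 − R_3 = -294.

-294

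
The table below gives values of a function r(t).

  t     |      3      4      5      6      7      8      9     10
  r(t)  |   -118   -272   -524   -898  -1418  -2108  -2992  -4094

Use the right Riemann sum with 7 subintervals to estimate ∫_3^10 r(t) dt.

Δt = 1.
Sum = 1·[(-272) + (-524) + (-898) + (-1418) + (-2108) + (-2992) + (-4094)] = -12306.

-12306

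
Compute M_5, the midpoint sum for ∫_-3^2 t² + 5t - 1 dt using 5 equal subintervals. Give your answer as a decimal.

-6.25

Δt = (2 − (-3))/5 = 1.
Midpoints: -2.5, -1.5, -0.5, 0.5, 1.5.
f(-2.5) = -7.25, f(-1.5) = -6.25, f(-0.5) = -3.25, f(0.5) = 1.75, f(1.5) = 8.75.
Sum = Δt · [f(-2.5) + f(-1.5) + f(-0.5) + f(0.5) + f(1.5)].
Sum = -6.25.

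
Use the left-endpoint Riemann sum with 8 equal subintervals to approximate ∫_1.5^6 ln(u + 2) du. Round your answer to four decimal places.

Δu = (6 − 1.5)/8 = 0.5625.
Left endpoints: 1.5, 2.0625, 2.625, 3.1875, 3.75, 4.3125, 4.875, 5.4375.
f(1.5) ≈ 1.2528, f(2.0625) ≈ 1.4018, f(2.625) ≈ 1.5315, f(3.1875) ≈ 1.6463, f(3.75) ≈ 1.7492, f(4.3125) ≈ 1.8425, f(4.875) ≈ 1.9279, f(5.4375) ≈ 2.0065.
Sum = Δu · [f(1.5) + f(2.0625) + f(2.625) + ...].
Sum ≈ 7.5141.

7.5141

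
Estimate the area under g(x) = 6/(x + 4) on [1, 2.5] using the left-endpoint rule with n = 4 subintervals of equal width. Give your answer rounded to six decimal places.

1.627256

Δx = (2.5 − 1)/4 = 0.375.
Left endpoints: 1, 1.375, 1.75, 2.125.
g(1) = 1.2, g(1.375) = 48/43, g(1.75) = 24/23, g(2.125) = 48/49.
Sum = Δx · [g(1) + g(1.375) + g(1.75) + g(2.125)].
Sum ≈ 1.627256.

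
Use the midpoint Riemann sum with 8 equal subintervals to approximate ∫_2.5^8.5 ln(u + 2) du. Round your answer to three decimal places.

11.924

Δu = (8.5 − 2.5)/8 = 0.75.
Midpoints: 2.875, 3.625, 4.375, 5.125, 5.875, 6.625, 7.375, 8.125.
f(2.875) ≈ 1.584, f(3.625) ≈ 1.727, f(4.375) ≈ 1.852, f(5.125) ≈ 1.964, f(5.875) ≈ 2.064, f(6.625) ≈ 2.155, f(7.375) ≈ 2.238, f(8.125) ≈ 2.315.
Sum = Δu · [f(2.875) + f(3.625) + f(4.375) + ...].
Sum ≈ 11.924.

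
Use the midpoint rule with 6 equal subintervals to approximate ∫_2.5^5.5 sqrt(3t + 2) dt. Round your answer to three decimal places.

11.177

Δt = (5.5 − 2.5)/6 = 0.5.
Midpoints: 2.75, 3.25, 3.75, 4.25, 4.75, 5.25.
f(2.75) ≈ 3.202, f(3.25) ≈ 3.428, f(3.75) ≈ 3.640, f(4.25) ≈ 3.841, f(4.75) ≈ 4.031, f(5.25) ≈ 4.213.
Sum = Δt · [f(2.75) + f(3.25) + f(3.75) + ...].
Sum ≈ 11.177.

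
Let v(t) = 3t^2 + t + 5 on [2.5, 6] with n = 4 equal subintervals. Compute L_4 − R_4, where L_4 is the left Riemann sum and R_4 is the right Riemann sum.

-81.15625

L_4 = 193.51171875.
R_4 = 274.66796875.
L_4 − R_4 = -81.15625.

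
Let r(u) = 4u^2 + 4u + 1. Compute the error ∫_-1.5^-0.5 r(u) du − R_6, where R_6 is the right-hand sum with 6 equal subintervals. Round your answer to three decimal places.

0.315

Exact integral: ∫_-1.5^-0.5 r(u) du ≈ 1.33333.
R_6 ≈ 1.01852.
Error ≈ 1.33333 − 1.01852 ≈ 0.315.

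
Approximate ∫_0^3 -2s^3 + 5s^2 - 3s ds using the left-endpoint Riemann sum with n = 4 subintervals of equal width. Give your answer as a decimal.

-3.375

Δs = (3 − 0)/4 = 0.75.
Left endpoints: 0, 0.75, 1.5, 2.25.
f(0) = 0, f(0.75) = -0.28125, f(1.5) = 0, f(2.25) = -4.21875.
Sum = Δs · [f(0) + f(0.75) + f(1.5) + f(2.25)].
Sum = -3.375.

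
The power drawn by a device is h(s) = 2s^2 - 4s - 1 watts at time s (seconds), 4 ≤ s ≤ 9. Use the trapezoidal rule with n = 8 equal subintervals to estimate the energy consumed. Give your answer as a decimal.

Δs = (9 − 4)/8 = 0.625.
h(4) = 15, h(4.625) = 23.28125, h(5.25) = 33.125, h(5.875) = 44.53125, h(6.5) = 57.5, h(7.125) = 72.03125, h(7.75) = 88.125, h(8.375) = 105.78125, h(9) = 125.
T_8 = (Δs/2)·[h(s_0) + 2h(s_1) + ... + 2h(s_{7}) + h(s_8)].
Sum = 308.984375.

308.984375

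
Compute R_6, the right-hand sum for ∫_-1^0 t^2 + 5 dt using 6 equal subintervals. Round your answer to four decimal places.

Δt = (0 − (-1))/6 = 1/6.
Right endpoints: -5/6, -2/3, -0.5, -1/3, -1/6, 0.
f(-5/6) = 205/36, f(-2/3) = 49/9, f(-0.5) = 5.25, f(-1/3) = 46/9, f(-1/6) = 181/36, f(0) = 5.
Sum = Δt · [f(-5/6) + f(-2/3) + f(-0.5) + ...].
Sum ≈ 5.2546.

5.2546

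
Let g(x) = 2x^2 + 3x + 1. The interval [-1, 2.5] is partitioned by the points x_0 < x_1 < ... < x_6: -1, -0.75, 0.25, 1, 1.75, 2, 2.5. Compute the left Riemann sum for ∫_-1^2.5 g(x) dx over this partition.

Subinterval widths: 0.25, 1, 0.75, 0.75, 0.25, 0.5.
Left endpoints: -1, -0.75, 0.25, 1, 1.75, 2.
g(-1) = 0, g(-0.75) = -0.125, g(0.25) = 1.875, g(1) = 6, g(1.75) = 12.375, g(2) = 15.
Sum = Σ Δx_i · g(x_i).
Sum = 16.375.

16.375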